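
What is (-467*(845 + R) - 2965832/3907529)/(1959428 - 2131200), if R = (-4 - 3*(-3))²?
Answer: 793796461621/335602035694 ≈ 2.3653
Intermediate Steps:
R = 25 (R = (-4 + 9)² = 5² = 25)
(-467*(845 + R) - 2965832/3907529)/(1959428 - 2131200) = (-467*(845 + 25) - 2965832/3907529)/(1959428 - 2131200) = (-467*870 - 2965832*1/3907529)/(-171772) = (-406290 - 2965832/3907529)*(-1/171772) = -1587592923242/3907529*(-1/171772) = 793796461621/335602035694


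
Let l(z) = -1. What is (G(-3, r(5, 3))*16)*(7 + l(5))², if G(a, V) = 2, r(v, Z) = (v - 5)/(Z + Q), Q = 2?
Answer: 1152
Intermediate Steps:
r(v, Z) = (-5 + v)/(2 + Z) (r(v, Z) = (v - 5)/(Z + 2) = (-5 + v)/(2 + Z))
(G(-3, r(5, 3))*16)*(7 + l(5))² = (2*16)*(7 - 1)² = 32*6² = 32*36 = 1152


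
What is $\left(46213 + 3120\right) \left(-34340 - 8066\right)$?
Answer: $-2092015198$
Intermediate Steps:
$\left(46213 + 3120\right) \left(-34340 - 8066\right) = 49333 \left(-42406\right) = -2092015198$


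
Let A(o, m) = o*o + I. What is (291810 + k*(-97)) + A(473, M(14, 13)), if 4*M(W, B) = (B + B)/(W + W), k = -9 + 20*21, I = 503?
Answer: 476175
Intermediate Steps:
k = 411 (k = -9 + 420 = 411)
M(W, B) = B/(4*W) (M(W, B) = ((B + B)/(W + W))/4 = ((2*B)/((2*W)))/4 = ((2*B)*(1/(2*W)))/4 = (B/W)/4 = B/(4*W))
A(o, m) = 503 + o² (A(o, m) = o*o + 503 = o² + 503 = 503 + o²)
(291810 + k*(-97)) + A(473, M(14, 13)) = (291810 + 411*(-97)) + (503 + 473²) = (291810 - 39867) + (503 + 223729) = 251943 + 224232 = 476175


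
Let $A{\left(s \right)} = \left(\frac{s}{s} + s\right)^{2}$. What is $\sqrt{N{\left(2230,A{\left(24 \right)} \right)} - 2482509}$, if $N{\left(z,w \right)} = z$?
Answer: $i \sqrt{2480279} \approx 1574.9 i$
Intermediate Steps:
$A{\left(s \right)} = \left(1 + s\right)^{2}$
$\sqrt{N{\left(2230,A{\left(24 \right)} \right)} - 2482509} = \sqrt{2230 - 2482509} = \sqrt{-2480279} = i \sqrt{2480279}$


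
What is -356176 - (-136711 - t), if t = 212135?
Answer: -7330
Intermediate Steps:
-356176 - (-136711 - t) = -356176 - (-136711 - 1*212135) = -356176 - (-136711 - 212135) = -356176 - 1*(-348846) = -356176 + 348846 = -7330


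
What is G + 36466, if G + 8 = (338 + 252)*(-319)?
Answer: -151752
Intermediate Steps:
G = -188218 (G = -8 + (338 + 252)*(-319) = -8 + 590*(-319) = -8 - 188210 = -188218)
G + 36466 = -188218 + 36466 = -151752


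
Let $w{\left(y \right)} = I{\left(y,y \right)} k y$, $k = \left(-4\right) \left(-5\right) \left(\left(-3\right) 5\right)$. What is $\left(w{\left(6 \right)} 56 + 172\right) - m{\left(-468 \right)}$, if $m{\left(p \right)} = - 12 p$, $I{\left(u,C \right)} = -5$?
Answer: $498556$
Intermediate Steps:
$k = -300$ ($k = 20 \left(-15\right) = -300$)
$w{\left(y \right)} = 1500 y$ ($w{\left(y \right)} = \left(-5\right) \left(-300\right) y = 1500 y$)
$\left(w{\left(6 \right)} 56 + 172\right) - m{\left(-468 \right)} = \left(1500 \cdot 6 \cdot 56 + 172\right) - \left(-12\right) \left(-468\right) = \left(9000 \cdot 56 + 172\right) - 5616 = \left(504000 + 172\right) - 5616 = 504172 - 5616 = 498556$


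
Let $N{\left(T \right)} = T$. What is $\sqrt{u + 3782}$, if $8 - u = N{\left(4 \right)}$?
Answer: $\sqrt{3786} \approx 61.53$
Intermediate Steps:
$u = 4$ ($u = 8 - 4 = 4$)
$\sqrt{u + 3782} = \sqrt{4 + 3782} = \sqrt{3786}$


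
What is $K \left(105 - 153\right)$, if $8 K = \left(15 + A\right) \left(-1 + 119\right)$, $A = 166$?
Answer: $-128148$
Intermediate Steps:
$K = \frac{10679}{4}$ ($K = \frac{\left(15 + 166\right) \left(-1 + 119\right)}{8} = \frac{181 \cdot 118}{8} = \frac{1}{8} \cdot 21358 = \frac{10679}{4} \approx 2669.8$)
$K \left(105 - 153\right) = \frac{10679 \left(105 - 153\right)}{4} = \frac{10679}{4} \left(-48\right) = -128148$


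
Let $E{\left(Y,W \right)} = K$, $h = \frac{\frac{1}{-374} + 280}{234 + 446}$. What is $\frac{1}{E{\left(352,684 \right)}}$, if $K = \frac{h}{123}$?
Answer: $\frac{31281360}{104719} \approx 298.72$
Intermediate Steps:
$h = \frac{104719}{254320}$ ($h = \frac{- \frac{1}{374} + 280}{680} = \frac{104719}{374} \cdot \frac{1}{680} = \frac{104719}{254320} \approx 0.41176$)
$K = \frac{104719}{31281360}$ ($K = \frac{104719}{254320 \cdot 123} = \frac{104719}{254320} \cdot \frac{1}{123} = \frac{104719}{31281360} \approx 0.0033477$)
$E{\left(Y,W \right)} = \frac{104719}{31281360}$
$\frac{1}{E{\left(352,684 \right)}} = \frac{1}{\frac{104719}{31281360}} = \frac{31281360}{104719}$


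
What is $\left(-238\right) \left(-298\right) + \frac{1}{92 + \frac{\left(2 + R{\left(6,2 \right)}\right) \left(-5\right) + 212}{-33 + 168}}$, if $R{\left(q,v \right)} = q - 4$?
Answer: $\frac{298164541}{4204} \approx 70924.0$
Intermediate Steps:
$R{\left(q,v \right)} = -4 + q$
$\left(-238\right) \left(-298\right) + \frac{1}{92 + \frac{\left(2 + R{\left(6,2 \right)}\right) \left(-5\right) + 212}{-33 + 168}} = \left(-238\right) \left(-298\right) + \frac{1}{92 + \frac{\left(2 + \left(-4 + 6\right)\right) \left(-5\right) + 212}{-33 + 168}} = 70924 + \frac{1}{92 + \frac{\left(2 + 2\right) \left(-5\right) + 212}{135}} = 70924 + \frac{1}{92 + \left(4 \left(-5\right) + 212\right) \frac{1}{135}} = 70924 + \frac{1}{92 + \left(-20 + 212\right) \frac{1}{135}} = 70924 + \frac{1}{92 + 192 \cdot \frac{1}{135}} = 70924 + \frac{1}{92 + \frac{64}{45}} = 70924 + \frac{1}{\frac{4204}{45}} = 70924 + \frac{45}{4204} = \frac{298164541}{4204}$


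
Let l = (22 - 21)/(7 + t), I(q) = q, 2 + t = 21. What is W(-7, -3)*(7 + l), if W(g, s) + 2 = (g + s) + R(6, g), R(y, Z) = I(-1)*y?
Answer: -1647/13 ≈ -126.69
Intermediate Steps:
t = 19 (t = -2 + 21 = 19)
R(y, Z) = -y
W(g, s) = -8 + g + s (W(g, s) = -2 + ((g + s) - 1*6) = -2 + ((g + s) - 6) = -2 + (-6 + g + s) = -8 + g + s)
l = 1/26 (l = (22 - 21)/(7 + 19) = 1/26 ≈ 0.038462)
W(-7, -3)*(7 + l) = (-8 - 7 - 3)*(7 + 1/26) = -18*183/26 = -1647/13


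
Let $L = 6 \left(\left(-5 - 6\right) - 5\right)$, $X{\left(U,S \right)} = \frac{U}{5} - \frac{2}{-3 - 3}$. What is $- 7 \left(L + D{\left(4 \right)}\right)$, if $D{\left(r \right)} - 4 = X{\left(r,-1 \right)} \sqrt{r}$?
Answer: $\frac{9422}{15} \approx 628.13$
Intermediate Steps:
$X{\left(U,S \right)} = \frac{1}{3} + \frac{U}{5}$ ($X{\left(U,S \right)} = U \frac{1}{5} - \frac{2}{-6} = \frac{U}{5} - - \frac{1}{3} = \frac{U}{5} + \frac{1}{3} = \frac{1}{3} + \frac{U}{5}$)
$D{\left(r \right)} = 4 + \sqrt{r} \left(\frac{1}{3} + \frac{r}{5}\right)$ ($D{\left(r \right)} = 4 + \left(\frac{1}{3} + \frac{r}{5}\right) \sqrt{r} = 4 + \sqrt{r} \left(\frac{1}{3} + \frac{r}{5}\right)$)
$L = -96$ ($L = 6 \left(\left(-5 - 6\right) - 5\right) = 6 \left(-11 - 5\right) = 6 \left(-16\right) = -96$)
$- 7 \left(L + D{\left(4 \right)}\right) = - 7 \left(-96 + \left(4 + \frac{\sqrt{4} \left(5 + 3 \cdot 4\right)}{15}\right)\right) = - 7 \left(-96 + \left(4 + \frac{1}{15} \cdot 2 \left(5 + 12\right)\right)\right) = - 7 \left(-96 + \left(4 + \frac{1}{15} \cdot 2 \cdot 17\right)\right) = - 7 \left(-96 + \left(4 + \frac{34}{15}\right)\right) = - 7 \left(-96 + \frac{94}{15}\right) = \left(-7\right) \left(- \frac{1346}{15}\right) = \frac{9422}{15}$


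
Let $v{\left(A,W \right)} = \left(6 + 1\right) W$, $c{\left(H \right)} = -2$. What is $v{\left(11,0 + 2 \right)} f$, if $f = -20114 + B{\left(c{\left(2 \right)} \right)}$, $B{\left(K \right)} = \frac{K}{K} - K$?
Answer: $-281554$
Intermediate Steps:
$v{\left(A,W \right)} = 7 W$
$B{\left(K \right)} = 1 - K$
$f = -20111$ ($f = -20114 + \left(1 - -2\right) = -20114 + \left(1 + 2\right) = -20114 + 3 = -20111$)
$v{\left(11,0 + 2 \right)} f = 7 \left(0 + 2\right) \left(-20111\right) = 7 \cdot 2 \left(-20111\right) = 14 \left(-20111\right) = -281554$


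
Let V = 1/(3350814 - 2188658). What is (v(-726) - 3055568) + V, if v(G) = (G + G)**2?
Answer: -1100868541183/1162156 ≈ -9.4726e+5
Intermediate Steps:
v(G) = 4*G**2 (v(G) = (2*G)**2 = 4*G**2)
V = 1/1162156 ≈ 8.6047e-7
(v(-726) - 3055568) + V = (4*(-726)**2 - 3055568) + 1/1162156 = (4*527076 - 3055568) + 1/1162156 = (2108304 - 3055568) + 1/1162156 = -947264 + 1/1162156 = -1100868541183/1162156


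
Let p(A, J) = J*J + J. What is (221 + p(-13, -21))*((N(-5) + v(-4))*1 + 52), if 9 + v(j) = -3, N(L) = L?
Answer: 22435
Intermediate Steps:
v(j) = -12 (v(j) = -9 - 3 = -12)
p(A, J) = J + J**2 (p(A, J) = J**2 + J = J + J**2)
(221 + p(-13, -21))*((N(-5) + v(-4))*1 + 52) = (221 - 21*(1 - 21))*((-5 - 12)*1 + 52) = (221 - 21*(-20))*(-17*1 + 52) = (221 + 420)*(-17 + 52) = 641*35 = 22435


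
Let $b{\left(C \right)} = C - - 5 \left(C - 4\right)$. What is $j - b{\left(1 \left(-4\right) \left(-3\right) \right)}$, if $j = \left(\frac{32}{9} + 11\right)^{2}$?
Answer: $\frac{12949}{81} \approx 159.86$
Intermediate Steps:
$b{\left(C \right)} = -20 + 6 C$ ($b{\left(C \right)} = C - - 5 \left(-4 + C\right) = C - \left(20 - 5 C\right) = C + \left(-20 + 5 C\right) = -20 + 6 C$)
$j = \frac{17161}{81}$ ($j = \left(32 \cdot \frac{1}{9} + 11\right)^{2} = \left(\frac{32}{9} + 11\right)^{2} = \left(\frac{131}{9}\right)^{2} = \frac{17161}{81} \approx 211.86$)
$j - b{\left(1 \left(-4\right) \left(-3\right) \right)} = \frac{17161}{81} - \left(-20 + 6 \cdot 1 \left(-4\right) \left(-3\right)\right) = \frac{17161}{81} - \left(-20 + 6 \left(\left(-4\right) \left(-3\right)\right)\right) = \frac{17161}{81} - \left(-20 + 6 \cdot 12\right) = \frac{17161}{81} - \left(-20 + 72\right) = \frac{17161}{81} - 52 = \frac{12949}{81}$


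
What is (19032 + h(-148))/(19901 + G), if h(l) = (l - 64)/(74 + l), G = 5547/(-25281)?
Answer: 2967525915/3102521743 ≈ 0.95649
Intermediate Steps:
G = -1849/8427 (G = 5547*(-1/25281) = -1849/8427 ≈ -0.21941)
h(l) = (-64 + l)/(74 + l)
(19032 + h(-148))/(19901 + G) = (19032 + (-64 - 148)/(74 - 148))/(19901 - 1849/8427) = (19032 - 212/(-74))/(167703878/8427) = (19032 - 1/74*(-212))*(8427/167703878) = (19032 + 106/37)*(8427/167703878) = (704290/37)*(8427/167703878) = 2967525915/3102521743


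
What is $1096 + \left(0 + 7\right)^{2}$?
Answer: $1145$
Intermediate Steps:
$1096 + \left(0 + 7\right)^{2} = 1096 + 7^{2} = 1096 + 49 = 1145$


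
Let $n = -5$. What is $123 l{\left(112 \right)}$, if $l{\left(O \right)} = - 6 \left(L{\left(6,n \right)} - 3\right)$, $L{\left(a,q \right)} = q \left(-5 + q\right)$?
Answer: $-34686$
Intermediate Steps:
$l{\left(O \right)} = -282$ ($l{\left(O \right)} = - 6 \left(- 5 \left(-5 - 5\right) - 3\right) = - 6 \left(\left(-5\right) \left(-10\right) - 3\right) = - 6 \left(50 - 3\right) = \left(-6\right) 47 = -282$)
$123 l{\left(112 \right)} = 123 \left(-282\right) = -34686$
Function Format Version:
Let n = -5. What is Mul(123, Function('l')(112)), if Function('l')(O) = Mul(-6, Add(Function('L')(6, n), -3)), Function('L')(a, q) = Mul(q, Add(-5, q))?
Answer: -34686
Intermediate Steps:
Function('l')(O) = -282 (Function('l')(O) = Mul(-6, Add(Mul(-5, Add(-5, -5)), -3)) = Mul(-6, Add(Mul(-5, -10), -3)) = Mul(-6, Add(50, -3)) = Mul(-6, 47) = -282)
Mul(123, Function('l')(112)) = Mul(123, -282) = -34686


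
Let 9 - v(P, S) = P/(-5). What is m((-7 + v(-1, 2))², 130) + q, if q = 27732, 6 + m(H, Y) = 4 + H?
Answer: 693331/25 ≈ 27733.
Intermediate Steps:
v(P, S) = 9 + P/5 (v(P, S) = 9 - P/(-5) = 9 - P*(-1)/5 = 9 - (-1)*P/5 = 9 + P/5)
m(H, Y) = -2 + H (m(H, Y) = -6 + (4 + H) = -2 + H)
m((-7 + v(-1, 2))², 130) + q = (-2 + (-7 + (9 + (⅕)*(-1)))²) + 27732 = (-2 + (-7 + (9 - ⅕))²) + 27732 = (-2 + (-7 + 44/5)²) + 27732 = (-2 + (9/5)²) + 27732 = (-2 + 81/25) + 27732 = 31/25 + 27732 = 693331/25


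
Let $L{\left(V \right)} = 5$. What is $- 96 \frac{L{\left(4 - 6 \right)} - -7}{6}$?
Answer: $-192$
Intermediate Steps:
$- 96 \frac{L{\left(4 - 6 \right)} - -7}{6} = - 96 \frac{5 - -7}{6} = - 96 \left(5 + 7\right) \frac{1}{6} = - 96 \cdot 12 \cdot \frac{1}{6} = \left(-96\right) 2 = -192$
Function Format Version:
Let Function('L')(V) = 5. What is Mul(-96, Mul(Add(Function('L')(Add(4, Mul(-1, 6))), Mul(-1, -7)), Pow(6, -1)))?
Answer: -192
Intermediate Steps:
Mul(-96, Mul(Add(Function('L')(Add(4, Mul(-1, 6))), Mul(-1, -7)), Pow(6, -1))) = Mul(-96, Mul(Add(5, Mul(-1, -7)), Pow(6, -1))) = Mul(-96, Mul(Add(5, 7), Rational(1, 6))) = Mul(-96, Mul(12, Rational(1, 6))) = Mul(-96, 2) = -192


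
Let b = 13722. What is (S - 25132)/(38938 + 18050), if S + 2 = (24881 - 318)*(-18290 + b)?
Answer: -56114459/28494 ≈ -1969.3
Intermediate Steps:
S = -112203786 (S = -2 + (24881 - 318)*(-18290 + 13722) = -2 + 24563*(-4568) = -2 - 112203784 = -112203786)
(S - 25132)/(38938 + 18050) = (-112203786 - 25132)/(38938 + 18050) = -112228918/56988 = -112228918*1/56988 = -56114459/28494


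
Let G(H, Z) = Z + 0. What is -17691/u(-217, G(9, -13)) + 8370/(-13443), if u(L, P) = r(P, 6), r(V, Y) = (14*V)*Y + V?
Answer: 76190421/4951505 ≈ 15.387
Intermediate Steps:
G(H, Z) = Z
r(V, Y) = V + 14*V*Y (r(V, Y) = 14*V*Y + V = V + 14*V*Y)
u(L, P) = 85*P (u(L, P) = P*(1 + 14*6) = P*(1 + 84) = P*85 = 85*P)
-17691/u(-217, G(9, -13)) + 8370/(-13443) = -17691/(85*(-13)) + 8370/(-13443) = -17691/(-1105) + 8370*(-1/13443) = -17691*(-1/1105) - 2790/4481 = 17691/1105 - 2790/4481 = 76190421/4951505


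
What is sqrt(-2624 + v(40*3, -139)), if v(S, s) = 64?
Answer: 16*I*sqrt(10) ≈ 50.596*I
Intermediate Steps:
sqrt(-2624 + v(40*3, -139)) = sqrt(-2624 + 64) = sqrt(-2560) = 16*I*sqrt(10)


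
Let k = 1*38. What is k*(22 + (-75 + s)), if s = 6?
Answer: -1786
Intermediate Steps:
k = 38
k*(22 + (-75 + s)) = 38*(22 + (-75 + 6)) = 38*(22 - 69) = 38*(-47) = -1786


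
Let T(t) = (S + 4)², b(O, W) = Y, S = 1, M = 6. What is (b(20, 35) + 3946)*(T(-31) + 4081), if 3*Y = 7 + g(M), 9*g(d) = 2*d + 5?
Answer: 437789932/27 ≈ 1.6214e+7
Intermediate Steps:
g(d) = 5/9 + 2*d/9 (g(d) = (2*d + 5)/9 = (5 + 2*d)/9 = 5/9 + 2*d/9)
Y = 80/27 (Y = (7 + (5/9 + (2/9)*6))/3 = (7 + (5/9 + 4/3))/3 = (7 + 17/9)/3 = (⅓)*(80/9) = 80/27 ≈ 2.9630)
b(O, W) = 80/27
T(t) = 25 (T(t) = (1 + 4)² = 5² = 25)
(b(20, 35) + 3946)*(T(-31) + 4081) = (80/27 + 3946)*(25 + 4081) = (106622/27)*4106 = 437789932/27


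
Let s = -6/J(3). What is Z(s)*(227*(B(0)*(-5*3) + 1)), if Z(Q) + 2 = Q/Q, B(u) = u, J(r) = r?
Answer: -227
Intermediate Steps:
s = -2 (s = -6/3 = -6*⅓ = -2)
Z(Q) = -1 (Z(Q) = -2 + Q/Q = -2 + 1 = -1)
Z(s)*(227*(B(0)*(-5*3) + 1)) = -227*(0*(-5*3) + 1) = -227*(0*(-15) + 1) = -227*(0 + 1) = -227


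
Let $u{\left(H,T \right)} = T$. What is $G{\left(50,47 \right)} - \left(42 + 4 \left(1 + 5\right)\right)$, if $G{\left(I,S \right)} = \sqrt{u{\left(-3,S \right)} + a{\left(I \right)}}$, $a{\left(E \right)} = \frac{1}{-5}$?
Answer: $-66 + \frac{3 \sqrt{130}}{5} \approx -59.159$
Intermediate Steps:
$a{\left(E \right)} = - \frac{1}{5}$
$G{\left(I,S \right)} = \sqrt{- \frac{1}{5} + S}$ ($G{\left(I,S \right)} = \sqrt{S - \frac{1}{5}} = \sqrt{- \frac{1}{5} + S}$)
$G{\left(50,47 \right)} - \left(42 + 4 \left(1 + 5\right)\right) = \frac{\sqrt{-5 + 25 \cdot 47}}{5} - \left(42 + 4 \left(1 + 5\right)\right) = \frac{\sqrt{-5 + 1175}}{5} - 66 = \frac{\sqrt{1170}}{5} - 66 = \frac{3 \sqrt{130}}{5} - 66 = -66 + \frac{3 \sqrt{130}}{5}$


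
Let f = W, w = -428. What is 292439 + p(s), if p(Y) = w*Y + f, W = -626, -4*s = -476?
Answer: 240881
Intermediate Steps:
s = 119 (s = -1/4*(-476) = 119)
f = -626
p(Y) = -626 - 428*Y (p(Y) = -428*Y - 626 = -626 - 428*Y)
292439 + p(s) = 292439 + (-626 - 428*119) = 292439 + (-626 - 50932) = 292439 - 51558 = 240881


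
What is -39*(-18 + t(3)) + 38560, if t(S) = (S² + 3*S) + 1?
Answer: 38521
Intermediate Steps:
t(S) = 1 + S² + 3*S
-39*(-18 + t(3)) + 38560 = -39*(-18 + (1 + 3² + 3*3)) + 38560 = -39*(-18 + (1 + 9 + 9)) + 38560 = -39*(-18 + 19) + 38560 = -39*1 + 38560 = -39 + 38560 = 38521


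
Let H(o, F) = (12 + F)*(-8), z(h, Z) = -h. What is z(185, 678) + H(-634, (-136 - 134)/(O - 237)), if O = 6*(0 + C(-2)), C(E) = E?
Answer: -24043/83 ≈ -289.67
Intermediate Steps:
O = -12 (O = 6*(0 - 2) = 6*(-2) = -12)
H(o, F) = -96 - 8*F
z(185, 678) + H(-634, (-136 - 134)/(O - 237)) = -1*185 + (-96 - 8*(-136 - 134)/(-12 - 237)) = -185 + (-96 - (-2160)/(-249)) = -185 + (-96 - (-2160)*(-1)/249) = -185 + (-96 - 8*90/83) = -185 + (-96 - 720/83) = -185 - 8688/83 = -24043/83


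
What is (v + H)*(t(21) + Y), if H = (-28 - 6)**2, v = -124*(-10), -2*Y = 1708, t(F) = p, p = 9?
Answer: -2024620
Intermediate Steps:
t(F) = 9
Y = -854 (Y = -1/2*1708 = -854)
v = 1240
H = 1156 (H = (-34)**2 = 1156)
(v + H)*(t(21) + Y) = (1240 + 1156)*(9 - 854) = 2396*(-845) = -2024620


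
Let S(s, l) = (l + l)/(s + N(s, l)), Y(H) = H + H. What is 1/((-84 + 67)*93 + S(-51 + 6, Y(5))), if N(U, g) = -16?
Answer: -61/96461 ≈ -0.00063238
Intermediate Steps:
Y(H) = 2*H
S(s, l) = 2*l/(-16 + s) (S(s, l) = (l + l)/(s - 16) = (2*l)/(-16 + s) = 2*l/(-16 + s))
1/((-84 + 67)*93 + S(-51 + 6, Y(5))) = 1/((-84 + 67)*93 + 2*(2*5)/(-16 + (-51 + 6))) = 1/(-17*93 + 2*10/(-16 - 45)) = 1/(-1581 + 2*10/(-61)) = 1/(-1581 + 2*10*(-1/61)) = 1/(-1581 - 20/61) = 1/(-96461/61) = -61/96461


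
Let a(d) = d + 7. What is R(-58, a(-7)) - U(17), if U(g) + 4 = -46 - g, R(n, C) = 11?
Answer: 78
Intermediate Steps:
a(d) = 7 + d
U(g) = -50 - g (U(g) = -4 + (-46 - g) = -50 - g)
R(-58, a(-7)) - U(17) = 11 - (-50 - 1*17) = 11 - (-50 - 17) = 11 - 1*(-67) = 11 + 67 = 78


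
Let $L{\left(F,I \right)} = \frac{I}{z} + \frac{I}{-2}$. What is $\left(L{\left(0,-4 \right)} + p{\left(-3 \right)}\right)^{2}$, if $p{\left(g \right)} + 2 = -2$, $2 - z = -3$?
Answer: $\frac{196}{25} \approx 7.84$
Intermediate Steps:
$z = 5$ ($z = 2 - -3 = 2 + 3 = 5$)
$p{\left(g \right)} = -4$ ($p{\left(g \right)} = -2 - 2 = -4$)
$L{\left(F,I \right)} = - \frac{3 I}{10}$ ($L{\left(F,I \right)} = \frac{I}{5} + \frac{I}{-2} = I \frac{1}{5} + I \left(- \frac{1}{2}\right) = \frac{I}{5} - \frac{I}{2} = - \frac{3 I}{10}$)
$\left(L{\left(0,-4 \right)} + p{\left(-3 \right)}\right)^{2} = \left(\left(- \frac{3}{10}\right) \left(-4\right) - 4\right)^{2} = \left(\frac{6}{5} - 4\right)^{2} = \left(- \frac{14}{5}\right)^{2} = \frac{196}{25}$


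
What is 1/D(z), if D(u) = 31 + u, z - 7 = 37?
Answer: 1/75 ≈ 0.013333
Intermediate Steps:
z = 44 (z = 7 + 37 = 44)
1/D(z) = 1/(31 + 44) = 1/75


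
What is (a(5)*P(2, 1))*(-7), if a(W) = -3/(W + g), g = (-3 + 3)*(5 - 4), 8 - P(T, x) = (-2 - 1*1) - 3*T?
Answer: 357/5 ≈ 71.400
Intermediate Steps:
P(T, x) = 11 + 3*T (P(T, x) = 8 - ((-2 - 1*1) - 3*T) = 8 - ((-2 - 1) - 3*T) = 8 - (-3 - 3*T) = 8 + (3 + 3*T) = 11 + 3*T)
g = 0 (g = 0*1 = 0)
a(W) = -3/W (a(W) = -3/(W + 0) = -3/W)
(a(5)*P(2, 1))*(-7) = ((-3/5)*(11 + 3*2))*(-7) = ((-3*⅕)*(11 + 6))*(-7) = -⅗*17*(-7) = -51/5*(-7) = 357/5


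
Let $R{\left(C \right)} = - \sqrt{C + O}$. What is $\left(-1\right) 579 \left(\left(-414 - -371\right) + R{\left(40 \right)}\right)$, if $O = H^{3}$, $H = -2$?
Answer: $24897 + 2316 \sqrt{2} \approx 28172.0$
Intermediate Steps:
$O = -8$ ($O = \left(-2\right)^{3} = -8$)
$R{\left(C \right)} = - \sqrt{-8 + C}$ ($R{\left(C \right)} = - \sqrt{C - 8} = - \sqrt{-8 + C}$)
$\left(-1\right) 579 \left(\left(-414 - -371\right) + R{\left(40 \right)}\right) = \left(-1\right) 579 \left(\left(-414 - -371\right) - \sqrt{-8 + 40}\right) = - 579 \left(\left(-414 + 371\right) - \sqrt{32}\right) = - 579 \left(-43 - 4 \sqrt{2}\right) = 24897 + 2316 \sqrt{2}$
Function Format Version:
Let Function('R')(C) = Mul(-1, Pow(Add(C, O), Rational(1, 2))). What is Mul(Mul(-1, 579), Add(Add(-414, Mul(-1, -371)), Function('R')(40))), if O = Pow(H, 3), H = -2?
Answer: Add(24897, Mul(2316, Pow(2, Rational(1, 2)))) ≈ 28172.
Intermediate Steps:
O = -8 (O = Pow(-2, 3) = -8)
Function('R')(C) = Mul(-1, Pow(Add(-8, C), Rational(1, 2))) (Function('R')(C) = Mul(-1, Pow(Add(C, -8), Rational(1, 2))) = Mul(-1, Pow(Add(-8, C), Rational(1, 2))))
Mul(Mul(-1, 579), Add(Add(-414, Mul(-1, -371)), Function('R')(40))) = Mul(Mul(-1, 579), Add(Add(-414, Mul(-1, -371)), Mul(-1, Pow(Add(-8, 40), Rational(1, 2))))) = Mul(-579, Add(Add(-414, 371), Mul(-1, Pow(32, Rational(1, 2))))) = Mul(-579, Add(-43, Mul(-1, Mul(4, Pow(2, Rational(1, 2)))))) = Mul(-579, Add(-43, Mul(-4, Pow(2, Rational(1, 2))))) = Add(24897, Mul(2316, Pow(2, Rational(1, 2))))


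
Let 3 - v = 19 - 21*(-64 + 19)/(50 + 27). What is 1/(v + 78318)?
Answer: 11/861187 ≈ 1.2773e-5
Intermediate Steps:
v = -311/11 (v = 3 - (19 - 21*(-64 + 19)/(50 + 27)) = 3 - (19 - (-945)/77) = 3 - (19 - 21*(-45/77)) = 3 - (19 + 135/11) = 3 - 1*344/11 = 3 - 344/11 = -311/11 ≈ -28.273)
1/(v + 78318) = 1/(-311/11 + 78318) = 1/(861187/11) = 11/861187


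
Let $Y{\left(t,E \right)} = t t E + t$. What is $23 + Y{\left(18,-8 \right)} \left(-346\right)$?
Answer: $890627$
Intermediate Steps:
$Y{\left(t,E \right)} = t + E t^{2}$ ($Y{\left(t,E \right)} = t^{2} E + t = E t^{2} + t = t + E t^{2}$)
$23 + Y{\left(18,-8 \right)} \left(-346\right) = 23 + 18 \left(1 - 144\right) \left(-346\right) = 23 + 18 \left(-143\right) \left(-346\right) = 23 - -890604 = 23 + 890604 = 890627$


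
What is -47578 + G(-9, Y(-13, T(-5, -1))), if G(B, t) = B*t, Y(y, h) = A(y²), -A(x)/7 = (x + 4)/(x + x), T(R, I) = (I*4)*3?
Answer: -16070465/338 ≈ -47546.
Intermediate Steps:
T(R, I) = 12*I (T(R, I) = (4*I)*3 = 12*I)
A(x) = -7*(4 + x)/(2*x) (A(x) = -7*(x + 4)/(x + x) = -7*(4 + x)/(2*x))
Y(y, h) = -7/2 - 14/y²
-47578 + G(-9, Y(-13, T(-5, -1))) = -47578 - 9*(-7/2 - 14/(-13)²) = -47578 - 9*(-7/2 - 14*1/169) = -47578 - 9*(-7/2 - 14/169) = -47578 - 9*(-1211/338) = -47578 + 10899/338 = -16070465/338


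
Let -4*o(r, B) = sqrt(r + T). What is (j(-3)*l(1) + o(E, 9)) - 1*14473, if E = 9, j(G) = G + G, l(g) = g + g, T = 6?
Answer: -14485 - sqrt(15)/4 ≈ -14486.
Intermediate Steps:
l(g) = 2*g
j(G) = 2*G
o(r, B) = -sqrt(6 + r)/4 (o(r, B) = -sqrt(r + 6)/4 = -sqrt(6 + r)/4)
(j(-3)*l(1) + o(E, 9)) - 1*14473 = ((2*(-3))*(2*1) - sqrt(6 + 9)/4) - 1*14473 = (-6*2 - sqrt(15)/4) - 14473 = (-12 - sqrt(15)/4) - 14473 = -14485 - sqrt(15)/4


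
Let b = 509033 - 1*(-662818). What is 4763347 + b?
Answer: 5935198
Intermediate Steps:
b = 1171851 (b = 509033 + 662818 = 1171851)
4763347 + b = 4763347 + 1171851 = 5935198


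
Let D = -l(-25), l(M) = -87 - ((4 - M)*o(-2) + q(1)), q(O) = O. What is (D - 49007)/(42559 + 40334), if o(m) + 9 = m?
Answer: -49238/82893 ≈ -0.59399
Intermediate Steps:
o(m) = -9 + m
l(M) = -44 - 11*M (l(M) = -87 - ((4 - M)*(-9 - 2) + 1) = -87 - ((4 - M)*(-11) + 1) = -87 - ((-44 + 11*M) + 1) = -87 - (-43 + 11*M) = -87 + (43 - 11*M) = -44 - 11*M)
D = -231 (D = -(-44 - 11*(-25)) = -(-44 + 275) = -1*231 = -231)
(D - 49007)/(42559 + 40334) = (-231 - 49007)/(42559 + 40334) = -49238/82893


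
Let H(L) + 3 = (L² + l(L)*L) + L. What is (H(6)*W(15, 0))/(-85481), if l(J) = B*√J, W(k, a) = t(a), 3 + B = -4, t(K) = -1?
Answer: 39/85481 - 42*√6/85481 ≈ -0.00074728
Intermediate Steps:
B = -7 (B = -3 - 4 = -7)
W(k, a) = -1
l(J) = -7*√J
H(L) = -3 + L + L² - 7*L^(3/2) (H(L) = -3 + ((L² + (-7*√L)*L) + L) = -3 + ((L² - 7*L^(3/2)) + L) = -3 + (L + L² - 7*L^(3/2)) = -3 + L + L² - 7*L^(3/2))
(H(6)*W(15, 0))/(-85481) = ((-3 + 6 + 6² - 42*√6)*(-1))/(-85481) = ((-3 + 6 + 36 - 42*√6)*(-1))*(-1/85481) = ((39 - 42*√6)*(-1))*(-1/85481) = (-39 + 42*√6)*(-1/85481) = 39/85481 - 42*√6/85481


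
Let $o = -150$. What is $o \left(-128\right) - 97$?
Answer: $19103$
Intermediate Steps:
$o \left(-128\right) - 97 = \left(-150\right) \left(-128\right) - 97 = 19200 - 97 = 19103$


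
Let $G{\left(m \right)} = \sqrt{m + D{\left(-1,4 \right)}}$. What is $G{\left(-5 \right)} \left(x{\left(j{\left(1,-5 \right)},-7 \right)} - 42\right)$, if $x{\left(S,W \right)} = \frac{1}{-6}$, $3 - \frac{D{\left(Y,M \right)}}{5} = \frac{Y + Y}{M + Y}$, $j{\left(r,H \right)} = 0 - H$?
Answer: $- \frac{253 \sqrt{30}}{9} \approx -153.97$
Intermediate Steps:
$j{\left(r,H \right)} = - H$
$D{\left(Y,M \right)} = 15 - \frac{10 Y}{M + Y}$ ($D{\left(Y,M \right)} = 15 - 5 \frac{Y + Y}{M + Y} = 15 - 5 \frac{2 Y}{M + Y} = 15 - \frac{10 Y}{M + Y}$)
$G{\left(m \right)} = \sqrt{\frac{55}{3} + m}$ ($G{\left(m \right)} = \sqrt{m + \frac{5 \left(-1 + 3 \cdot 4\right)}{4 - 1}} = \sqrt{m + \frac{5 \left(-1 + 12\right)}{3}} = \sqrt{m + 5 \cdot \frac{1}{3} \cdot 11} = \sqrt{m + \frac{55}{3}} = \sqrt{\frac{55}{3} + m}$)
$x{\left(S,W \right)} = - \frac{1}{6}$
$G{\left(-5 \right)} \left(x{\left(j{\left(1,-5 \right)},-7 \right)} - 42\right) = \frac{\sqrt{165 + 9 \left(-5\right)}}{3} \left(- \frac{1}{6} - 42\right) = \frac{\sqrt{165 - 45}}{3} \left(- \frac{253}{6}\right) = \frac{\sqrt{120}}{3} \left(- \frac{253}{6}\right) = \frac{2 \sqrt{30}}{3} \left(- \frac{253}{6}\right) = - \frac{253 \sqrt{30}}{9}$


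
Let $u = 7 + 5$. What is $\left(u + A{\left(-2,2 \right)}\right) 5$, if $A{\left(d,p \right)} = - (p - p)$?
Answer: $60$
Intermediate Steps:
$A{\left(d,p \right)} = 0$ ($A{\left(d,p \right)} = \left(-1\right) 0 = 0$)
$u = 12$
$\left(u + A{\left(-2,2 \right)}\right) 5 = \left(12 + 0\right) 5 = 12 \cdot 5 = 60$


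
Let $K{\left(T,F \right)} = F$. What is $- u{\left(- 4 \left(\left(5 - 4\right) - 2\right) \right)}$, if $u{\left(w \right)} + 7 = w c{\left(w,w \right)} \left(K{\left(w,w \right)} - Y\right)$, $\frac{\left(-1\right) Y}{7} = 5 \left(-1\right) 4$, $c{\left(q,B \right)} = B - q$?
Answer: $7$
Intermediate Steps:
$Y = 140$ ($Y = - 7 \cdot 5 \left(-1\right) 4 = - 7 \left(\left(-5\right) 4\right) = \left(-7\right) \left(-20\right) = 140$)
$u{\left(w \right)} = -7$ ($u{\left(w \right)} = -7 + w \left(w - w\right) \left(w - 140\right) = -7 + w 0 \left(w - 140\right) = -7 + 0 \left(-140 + w\right) = -7 + 0 = -7$)
$- u{\left(- 4 \left(\left(5 - 4\right) - 2\right) \right)} = \left(-1\right) \left(-7\right) = 7$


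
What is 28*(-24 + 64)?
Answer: 1120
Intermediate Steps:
28*(-24 + 64) = 28*40 = 1120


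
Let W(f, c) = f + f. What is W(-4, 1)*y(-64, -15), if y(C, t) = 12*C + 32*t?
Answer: 9984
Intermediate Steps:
W(f, c) = 2*f
W(-4, 1)*y(-64, -15) = (2*(-4))*(12*(-64) + 32*(-15)) = -8*(-768 - 480) = -8*(-1248) = 9984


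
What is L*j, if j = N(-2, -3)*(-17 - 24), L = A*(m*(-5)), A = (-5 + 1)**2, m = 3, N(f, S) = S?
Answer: -29520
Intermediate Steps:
A = 16 (A = (-4)**2 = 16)
L = -240 (L = 16*(3*(-5)) = 16*(-15) = -240)
j = 123 (j = -3*(-17 - 24) = -3*(-41) = 123)
L*j = -240*123 = -29520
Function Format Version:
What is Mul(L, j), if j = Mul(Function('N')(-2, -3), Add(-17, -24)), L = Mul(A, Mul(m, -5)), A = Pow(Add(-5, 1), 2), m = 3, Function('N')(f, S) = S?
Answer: -29520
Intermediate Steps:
A = 16 (A = Pow(-4, 2) = 16)
L = -240 (L = Mul(16, Mul(3, -5)) = Mul(16, -15) = -240)
j = 123 (j = Mul(-3, Add(-17, -24)) = Mul(-3, -41) = 123)
Mul(L, j) = Mul(-240, 123) = -29520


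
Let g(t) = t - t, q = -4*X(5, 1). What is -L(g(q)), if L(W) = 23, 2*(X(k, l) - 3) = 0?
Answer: -23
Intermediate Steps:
X(k, l) = 3 (X(k, l) = 3 + (½)*0 = 3 + 0 = 3)
q = -12 (q = -4*3 = -12)
g(t) = 0
-L(g(q)) = -1*23 = -23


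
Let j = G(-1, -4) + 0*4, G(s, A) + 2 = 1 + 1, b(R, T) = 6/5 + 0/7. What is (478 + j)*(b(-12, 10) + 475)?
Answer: 1138118/5 ≈ 2.2762e+5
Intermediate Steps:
b(R, T) = 6/5 (b(R, T) = 6*(⅕) + 0*(⅐) = 6/5 + 0 = 6/5)
G(s, A) = 0 (G(s, A) = -2 + (1 + 1) = -2 + 2 = 0)
j = 0 (j = 0 + 0*4 = 0 + 0 = 0)
(478 + j)*(b(-12, 10) + 475) = (478 + 0)*(6/5 + 475) = 478*(2381/5) = 1138118/5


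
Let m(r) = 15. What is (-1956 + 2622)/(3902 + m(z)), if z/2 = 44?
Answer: 666/3917 ≈ 0.17003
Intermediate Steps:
z = 88 (z = 2*44 = 88)
(-1956 + 2622)/(3902 + m(z)) = (-1956 + 2622)/(3902 + 15) = 666/3917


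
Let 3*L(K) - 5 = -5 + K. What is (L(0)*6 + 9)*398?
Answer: 3582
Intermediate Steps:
L(K) = K/3 (L(K) = 5/3 + (-5 + K)/3 = 5/3 + (-5/3 + K/3) = K/3)
(L(0)*6 + 9)*398 = (((⅓)*0)*6 + 9)*398 = (0*6 + 9)*398 = (0 + 9)*398 = 9*398 = 3582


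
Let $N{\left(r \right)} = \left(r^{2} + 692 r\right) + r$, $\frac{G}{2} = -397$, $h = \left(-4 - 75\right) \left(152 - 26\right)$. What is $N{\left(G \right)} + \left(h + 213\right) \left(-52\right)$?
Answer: $586726$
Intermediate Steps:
$h = -9954$ ($h = \left(-79\right) 126 = -9954$)
$G = -794$ ($G = 2 \left(-397\right) = -794$)
$N{\left(r \right)} = r^{2} + 693 r$
$N{\left(G \right)} + \left(h + 213\right) \left(-52\right) = - 794 \left(693 - 794\right) + \left(-9954 + 213\right) \left(-52\right) = \left(-794\right) \left(-101\right) - -506532 = 80194 + 506532 = 586726$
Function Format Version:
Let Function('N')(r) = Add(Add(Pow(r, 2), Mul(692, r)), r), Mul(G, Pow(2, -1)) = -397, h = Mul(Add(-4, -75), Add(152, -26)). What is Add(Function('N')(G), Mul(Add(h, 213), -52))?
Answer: 586726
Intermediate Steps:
h = -9954 (h = Mul(-79, 126) = -9954)
G = -794 (G = Mul(2, -397) = -794)
Function('N')(r) = Add(Pow(r, 2), Mul(693, r))
Add(Function('N')(G), Mul(Add(h, 213), -52)) = Add(Mul(-794, Add(693, -794)), Mul(Add(-9954, 213), -52)) = Add(Mul(-794, -101), Mul(-9741, -52)) = Add(80194, 506532) = 586726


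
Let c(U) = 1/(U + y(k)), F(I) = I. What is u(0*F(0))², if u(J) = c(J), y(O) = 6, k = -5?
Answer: 1/36 ≈ 0.027778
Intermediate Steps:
c(U) = 1/(6 + U) (c(U) = 1/(U + 6) = 1/(6 + U))
u(J) = 1/(6 + J)
u(0*F(0))² = (1/(6 + 0*0))² = (1/(6 + 0))² = (1/6)² = (⅙)² = 1/36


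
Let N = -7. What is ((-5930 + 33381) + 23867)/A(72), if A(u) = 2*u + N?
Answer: 51318/137 ≈ 374.58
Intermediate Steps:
A(u) = -7 + 2*u (A(u) = 2*u - 7 = -7 + 2*u)
((-5930 + 33381) + 23867)/A(72) = ((-5930 + 33381) + 23867)/(-7 + 2*72) = (27451 + 23867)/(-7 + 144) = 51318/137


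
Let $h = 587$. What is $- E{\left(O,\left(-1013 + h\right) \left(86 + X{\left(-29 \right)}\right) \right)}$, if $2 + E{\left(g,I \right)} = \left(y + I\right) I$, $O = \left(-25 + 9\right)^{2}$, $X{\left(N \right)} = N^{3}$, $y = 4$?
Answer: $-107186265486394$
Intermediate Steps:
$O = 256$ ($O = \left(-16\right)^{2} = 256$)
$E{\left(g,I \right)} = -2 + I \left(4 + I\right)$ ($E{\left(g,I \right)} = -2 + \left(4 + I\right) I = -2 + I \left(4 + I\right)$)
$- E{\left(O,\left(-1013 + h\right) \left(86 + X{\left(-29 \right)}\right) \right)} = - (-2 + \left(\left(-1013 + 587\right) \left(86 + \left(-29\right)^{3}\right)\right)^{2} + 4 \left(-1013 + 587\right) \left(86 + \left(-29\right)^{3}\right)) = - (-2 + \left(- 426 \left(86 - 24389\right)\right)^{2} + 4 \left(- 426 \left(86 - 24389\right)\right)) = - (-2 + \left(\left(-426\right) \left(-24303\right)\right)^{2} + 4 \left(\left(-426\right) \left(-24303\right)\right)) = - (-2 + 10353078^{2} + 4 \cdot 10353078) = - (-2 + 107186224074084 + 41412312) = \left(-1\right) 107186265486394 = -107186265486394$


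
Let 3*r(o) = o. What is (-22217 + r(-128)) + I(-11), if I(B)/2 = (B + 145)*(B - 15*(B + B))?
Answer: 189697/3 ≈ 63232.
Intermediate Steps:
r(o) = o/3
I(B) = -58*B*(145 + B) (I(B) = 2*((B + 145)*(B - 15*(B + B))) = 2*((145 + B)*(B - 30*B)) = 2*((145 + B)*(-29*B)) = 2*(-29*B*(145 + B)) = -58*B*(145 + B))
(-22217 + r(-128)) + I(-11) = (-22217 + (⅓)*(-128)) - 58*(-11)*(145 - 11) = (-22217 - 128/3) - 58*(-11)*134 = -66779/3 + 85492 = 189697/3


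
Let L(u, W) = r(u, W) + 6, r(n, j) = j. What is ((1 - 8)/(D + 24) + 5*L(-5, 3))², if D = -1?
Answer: 1056784/529 ≈ 1997.7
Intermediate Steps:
L(u, W) = 6 + W (L(u, W) = W + 6 = 6 + W)
((1 - 8)/(D + 24) + 5*L(-5, 3))² = ((1 - 8)/(-1 + 24) + 5*(6 + 3))² = (-7/23 + 5*9)² = (-7*1/23 + 45)² = (-7/23 + 45)² = (1028/23)² = 1056784/529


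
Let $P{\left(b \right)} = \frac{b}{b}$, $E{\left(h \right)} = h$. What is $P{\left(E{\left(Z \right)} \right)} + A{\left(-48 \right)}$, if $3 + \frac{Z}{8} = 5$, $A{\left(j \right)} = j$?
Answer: $-47$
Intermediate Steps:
$Z = 16$ ($Z = -24 + 8 \cdot 5 = -24 + 40 = 16$)
$P{\left(b \right)} = 1$
$P{\left(E{\left(Z \right)} \right)} + A{\left(-48 \right)} = 1 - 48 = -47$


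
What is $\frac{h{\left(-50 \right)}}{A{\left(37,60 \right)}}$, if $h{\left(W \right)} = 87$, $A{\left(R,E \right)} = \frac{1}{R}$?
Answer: $3219$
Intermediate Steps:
$\frac{h{\left(-50 \right)}}{A{\left(37,60 \right)}} = \frac{87}{\frac{1}{37}} = 87 \frac{1}{\frac{1}{37}} = 87 \cdot 37 = 3219$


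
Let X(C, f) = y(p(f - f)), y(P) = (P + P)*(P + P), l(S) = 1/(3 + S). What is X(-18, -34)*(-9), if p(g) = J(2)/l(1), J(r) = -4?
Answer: -9216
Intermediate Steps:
p(g) = -16 (p(g) = -4/(1/(3 + 1)) = -4/(1/4) = -4/¼ = -4*4 = -16)
y(P) = 4*P² (y(P) = (2*P)*(2*P) = 4*P²)
X(C, f) = 1024 (X(C, f) = 4*(-16)² = 4*256 = 1024)
X(-18, -34)*(-9) = 1024*(-9) = -9216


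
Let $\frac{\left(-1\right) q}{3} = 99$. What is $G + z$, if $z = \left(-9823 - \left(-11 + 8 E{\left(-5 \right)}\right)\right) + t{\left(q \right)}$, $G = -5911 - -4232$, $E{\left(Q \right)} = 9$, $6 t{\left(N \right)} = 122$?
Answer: $- \frac{34628}{3} \approx -11543.0$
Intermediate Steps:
$q = -297$ ($q = \left(-3\right) 99 = -297$)
$t{\left(N \right)} = \frac{61}{3}$ ($t{\left(N \right)} = \frac{1}{6} \cdot 122 = \frac{61}{3}$)
$G = -1679$ ($G = -5911 + 4232 = -1679$)
$z = - \frac{29591}{3}$ ($z = \left(-9823 + \left(\left(-8\right) 9 + 11\right)\right) + \frac{61}{3} = \left(-9823 + \left(-72 + 11\right)\right) + \frac{61}{3} = \left(-9823 - 61\right) + \frac{61}{3} = -9884 + \frac{61}{3} = - \frac{29591}{3} \approx -9863.7$)
$G + z = -1679 - \frac{29591}{3} = - \frac{34628}{3}$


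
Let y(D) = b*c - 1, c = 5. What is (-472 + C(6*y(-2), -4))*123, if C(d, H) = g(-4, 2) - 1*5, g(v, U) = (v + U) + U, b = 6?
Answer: -58671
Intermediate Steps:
y(D) = 29 (y(D) = 6*5 - 1 = 30 - 1 = 29)
g(v, U) = v + 2*U (g(v, U) = (U + v) + U = v + 2*U)
C(d, H) = -5 (C(d, H) = (-4 + 2*2) - 1*5 = (-4 + 4) - 5 = 0 - 5 = -5)
(-472 + C(6*y(-2), -4))*123 = (-472 - 5)*123 = -477*123 = -58671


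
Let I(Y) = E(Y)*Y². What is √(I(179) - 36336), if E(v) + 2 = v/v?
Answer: I*√68377 ≈ 261.49*I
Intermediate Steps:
E(v) = -1 (E(v) = -2 + v/v = -2 + 1 = -1)
I(Y) = -Y²
√(I(179) - 36336) = √(-1*179² - 36336) = √(-1*32041 - 36336) = √(-32041 - 36336) = √(-68377) = I*√68377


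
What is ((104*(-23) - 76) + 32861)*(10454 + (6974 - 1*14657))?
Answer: 84219003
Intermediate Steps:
((104*(-23) - 76) + 32861)*(10454 + (6974 - 1*14657)) = ((-2392 - 76) + 32861)*(10454 + (6974 - 14657)) = (-2468 + 32861)*(10454 - 7683) = 30393*2771 = 84219003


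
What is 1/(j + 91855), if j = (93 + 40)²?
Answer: 1/109544 ≈ 9.1288e-6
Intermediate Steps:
j = 17689 (j = 133² = 17689)
1/(j + 91855) = 1/(17689 + 91855) = 1/109544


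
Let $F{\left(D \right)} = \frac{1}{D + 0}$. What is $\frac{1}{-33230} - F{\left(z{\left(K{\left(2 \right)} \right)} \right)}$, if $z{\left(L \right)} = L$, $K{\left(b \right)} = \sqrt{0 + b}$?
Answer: $- \frac{1}{33230} - \frac{\sqrt{2}}{2} \approx -0.70714$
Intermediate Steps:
$K{\left(b \right)} = \sqrt{b}$
$F{\left(D \right)} = \frac{1}{D}$
$\frac{1}{-33230} - F{\left(z{\left(K{\left(2 \right)} \right)} \right)} = \frac{1}{-33230} - \frac{1}{\sqrt{2}} = - \frac{1}{33230} - \frac{\sqrt{2}}{2}$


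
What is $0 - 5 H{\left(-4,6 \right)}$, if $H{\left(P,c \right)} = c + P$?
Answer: $-10$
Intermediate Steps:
$H{\left(P,c \right)} = P + c$
$0 - 5 H{\left(-4,6 \right)} = 0 - 5 \left(-4 + 6\right) = 0 - 10 = -10$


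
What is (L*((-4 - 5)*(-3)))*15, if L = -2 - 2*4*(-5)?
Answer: 15390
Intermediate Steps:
L = 38 (L = -2 - 8*(-5) = -2 + 40 = 38)
(L*((-4 - 5)*(-3)))*15 = (38*((-4 - 5)*(-3)))*15 = (38*(-9*(-3)))*15 = (38*27)*15 = 1026*15 = 15390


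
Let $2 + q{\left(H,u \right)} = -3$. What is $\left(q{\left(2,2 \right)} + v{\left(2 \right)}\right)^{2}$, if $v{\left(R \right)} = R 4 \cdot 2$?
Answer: $121$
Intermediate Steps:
$v{\left(R \right)} = 8 R$ ($v{\left(R \right)} = 4 R 2 = 8 R$)
$q{\left(H,u \right)} = -5$ ($q{\left(H,u \right)} = -2 - 3 = -5$)
$\left(q{\left(2,2 \right)} + v{\left(2 \right)}\right)^{2} = \left(-5 + 8 \cdot 2\right)^{2} = \left(-5 + 16\right)^{2} = 11^{2} = 121$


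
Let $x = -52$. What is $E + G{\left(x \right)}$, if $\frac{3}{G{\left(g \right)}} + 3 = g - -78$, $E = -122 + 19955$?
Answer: $\frac{456162}{23} \approx 19833.0$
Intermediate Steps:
$E = 19833$
$G{\left(g \right)} = \frac{3}{75 + g}$ ($G{\left(g \right)} = \frac{3}{-3 + \left(g - -78\right)} = \frac{3}{-3 + \left(g + 78\right)} = \frac{3}{-3 + \left(78 + g\right)} = \frac{3}{75 + g}$)
$E + G{\left(x \right)} = 19833 + \frac{3}{75 - 52} = 19833 + \frac{3}{23} = \frac{456162}{23}$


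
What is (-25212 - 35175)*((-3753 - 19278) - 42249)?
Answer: 3942063360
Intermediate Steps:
(-25212 - 35175)*((-3753 - 19278) - 42249) = -60387*(-23031 - 42249) = -60387*(-65280) = 3942063360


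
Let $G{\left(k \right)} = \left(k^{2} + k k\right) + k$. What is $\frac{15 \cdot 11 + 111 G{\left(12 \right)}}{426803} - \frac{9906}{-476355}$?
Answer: $\frac{6723043531}{67769914355} \approx 0.099204$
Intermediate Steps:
$G{\left(k \right)} = k + 2 k^{2}$ ($G{\left(k \right)} = \left(k^{2} + k^{2}\right) + k = 2 k^{2} + k = k + 2 k^{2}$)
$\frac{15 \cdot 11 + 111 G{\left(12 \right)}}{426803} - \frac{9906}{-476355} = \frac{15 \cdot 11 + 111 \cdot 12 \left(1 + 2 \cdot 12\right)}{426803} - \frac{9906}{-476355} = \left(165 + 111 \cdot 12 \left(1 + 24\right)\right) \frac{1}{426803} - - \frac{3302}{158785} = \left(165 + 111 \cdot 12 \cdot 25\right) \frac{1}{426803} + \frac{3302}{158785} = \left(165 + 111 \cdot 300\right) \frac{1}{426803} + \frac{3302}{158785} = \left(165 + 33300\right) \frac{1}{426803} + \frac{3302}{158785} = 33465 \cdot \frac{1}{426803} + \frac{3302}{158785} = \frac{33465}{426803} + \frac{3302}{158785} = \frac{6723043531}{67769914355}$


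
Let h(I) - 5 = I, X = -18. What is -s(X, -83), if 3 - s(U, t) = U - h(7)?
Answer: -33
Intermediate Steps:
h(I) = 5 + I
s(U, t) = 15 - U (s(U, t) = 3 - (U - (5 + 7)) = 3 - (U - 1*12) = 3 - (U - 12) = 3 - (-12 + U) = 3 + (12 - U) = 15 - U)
-s(X, -83) = -(15 - 1*(-18)) = -(15 + 18) = -1*33 = -33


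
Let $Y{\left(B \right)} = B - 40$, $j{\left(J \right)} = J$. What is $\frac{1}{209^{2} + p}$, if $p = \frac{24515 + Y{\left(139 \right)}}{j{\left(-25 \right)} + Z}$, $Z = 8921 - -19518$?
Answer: $\frac{14207}{620588274} \approx 2.2893 \cdot 10^{-5}$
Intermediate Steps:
$Z = 28439$ ($Z = 8921 + 19518 = 28439$)
$Y{\left(B \right)} = -40 + B$
$p = \frac{12307}{14207}$ ($p = \frac{24515 + \left(-40 + 139\right)}{-25 + 28439} = \frac{24515 + 99}{28414} = 24614 \cdot \frac{1}{28414} = \frac{12307}{14207} \approx 0.86626$)
$\frac{1}{209^{2} + p} = \frac{1}{209^{2} + \frac{12307}{14207}} = \frac{1}{43681 + \frac{12307}{14207}} = \frac{1}{\frac{620588274}{14207}} = \frac{14207}{620588274}$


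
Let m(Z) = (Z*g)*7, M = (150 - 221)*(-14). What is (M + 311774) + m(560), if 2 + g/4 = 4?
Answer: 344128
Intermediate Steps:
g = 8 (g = -8 + 4*4 = -8 + 16 = 8)
M = 994 (M = -71*(-14) = 994)
m(Z) = 56*Z (m(Z) = (Z*8)*7 = (8*Z)*7 = 56*Z)
(M + 311774) + m(560) = (994 + 311774) + 56*560 = 312768 + 31360 = 344128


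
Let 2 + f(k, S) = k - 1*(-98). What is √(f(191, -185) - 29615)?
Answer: 4*I*√1833 ≈ 171.25*I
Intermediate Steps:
f(k, S) = 96 + k (f(k, S) = -2 + (k - 1*(-98)) = -2 + (k + 98) = -2 + (98 + k) = 96 + k)
√(f(191, -185) - 29615) = √((96 + 191) - 29615) = √(287 - 29615) = √(-29328) = 4*I*√1833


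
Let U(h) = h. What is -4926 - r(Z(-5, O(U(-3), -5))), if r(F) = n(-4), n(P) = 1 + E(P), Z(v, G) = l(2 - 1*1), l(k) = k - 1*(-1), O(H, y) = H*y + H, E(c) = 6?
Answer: -4933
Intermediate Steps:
O(H, y) = H + H*y
l(k) = 1 + k (l(k) = k + 1 = 1 + k)
Z(v, G) = 2 (Z(v, G) = 1 + (2 - 1*1) = 1 + (2 - 1) = 1 + 1 = 2)
n(P) = 7 (n(P) = 1 + 6 = 7)
r(F) = 7
-4926 - r(Z(-5, O(U(-3), -5))) = -4926 - 1*7 = -4926 - 7 = -4933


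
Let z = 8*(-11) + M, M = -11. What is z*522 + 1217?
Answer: -50461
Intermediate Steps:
z = -99 (z = 8*(-11) - 11 = -88 - 11 = -99)
z*522 + 1217 = -99*522 + 1217 = -51678 + 1217 = -50461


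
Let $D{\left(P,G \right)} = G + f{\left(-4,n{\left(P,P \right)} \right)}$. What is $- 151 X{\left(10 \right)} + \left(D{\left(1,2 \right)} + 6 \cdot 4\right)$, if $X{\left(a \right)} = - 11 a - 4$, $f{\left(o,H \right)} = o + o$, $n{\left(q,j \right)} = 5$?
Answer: $17232$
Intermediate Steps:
$f{\left(o,H \right)} = 2 o$
$D{\left(P,G \right)} = -8 + G$ ($D{\left(P,G \right)} = G + 2 \left(-4\right) = G - 8 = -8 + G$)
$X{\left(a \right)} = -4 - 11 a$
$- 151 X{\left(10 \right)} + \left(D{\left(1,2 \right)} + 6 \cdot 4\right) = - 151 \left(-4 - 110\right) + \left(\left(-8 + 2\right) + 6 \cdot 4\right) = - 151 \left(-4 - 110\right) + \left(-6 + 24\right) = \left(-151\right) \left(-114\right) + 18 = 17214 + 18 = 17232$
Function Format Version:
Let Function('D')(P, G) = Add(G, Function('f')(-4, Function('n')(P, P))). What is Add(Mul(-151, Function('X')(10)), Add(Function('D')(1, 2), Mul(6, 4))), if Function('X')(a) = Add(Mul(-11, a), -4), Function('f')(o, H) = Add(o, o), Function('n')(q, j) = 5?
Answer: 17232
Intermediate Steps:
Function('f')(o, H) = Mul(2, o)
Function('D')(P, G) = Add(-8, G) (Function('D')(P, G) = Add(G, Mul(2, -4)) = Add(G, -8) = Add(-8, G))
Function('X')(a) = Add(-4, Mul(-11, a))
Add(Mul(-151, Function('X')(10)), Add(Function('D')(1, 2), Mul(6, 4))) = Add(Mul(-151, Add(-4, Mul(-11, 10))), Add(Add(-8, 2), Mul(6, 4))) = Add(Mul(-151, Add(-4, -110)), Add(-6, 24)) = Add(Mul(-151, -114), 18) = Add(17214, 18) = 17232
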